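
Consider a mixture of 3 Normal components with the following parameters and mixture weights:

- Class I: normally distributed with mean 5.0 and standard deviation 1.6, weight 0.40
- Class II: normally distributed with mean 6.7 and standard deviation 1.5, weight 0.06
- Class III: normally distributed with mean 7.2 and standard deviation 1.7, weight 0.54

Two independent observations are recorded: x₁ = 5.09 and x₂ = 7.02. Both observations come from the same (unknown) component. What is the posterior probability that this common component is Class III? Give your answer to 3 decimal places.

0.503

The responsibility of component k is w_k f_k(x) divided by Σ_j w_j f_j(x).
Since both observations come from the same component, the likelihood for component k is f_k(x₁)·f_k(x₂).
  L_I = [(1/(1.6·√(2π)))·exp(−(5.09−5.0)²/(2·1.6²)) = 0.249339·exp(-0.00158) = 0.248945] × [0.112377] = 0.0279757
  L_II = [(1/(1.5·√(2π)))·exp(−(5.09−6.7)²/(2·1.5²)) = 0.265962·exp(-0.57602) = 0.149505] × [0.259978] = 0.038868
  L_III = [(1/(1.7·√(2π)))·exp(−(5.09−7.2)²/(2·1.7²)) = 0.234672·exp(-0.77026) = 0.108628] × [0.23336] = 0.0253494
Multiply by the mixture weights:
  w_I·L_I = 0.40 × 0.0279757 = 0.0111903
  w_II·L_II = 0.06 × 0.038868 = 0.00233208
  w_III·L_III = 0.54 × 0.0253494 = 0.0136887
Marginal: 0.0111903 + 0.00233208 + 0.0136887 = 0.0272111
Responsibility of Class III: 0.0136887 / 0.0272111 ≈ 0.503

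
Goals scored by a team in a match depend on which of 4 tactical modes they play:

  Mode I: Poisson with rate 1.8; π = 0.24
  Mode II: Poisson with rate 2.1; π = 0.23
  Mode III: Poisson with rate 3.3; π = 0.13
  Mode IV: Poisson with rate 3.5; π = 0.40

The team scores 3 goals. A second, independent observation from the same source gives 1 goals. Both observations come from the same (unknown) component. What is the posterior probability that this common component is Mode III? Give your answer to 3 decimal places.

0.099

By Bayes' theorem, P(k | x) = P(Z=k) f_k(x) / Σ_j P(Z=j) f_j(x).
Since both observations come from the same component, the likelihood for component k is f_k(x₁)·f_k(x₂).
  p_I = [0.160671] × [0.297538] = 0.0478056
  p_II = [0.189011] × [0.257158] = 0.0486059
  p_III = [0.220912] × [0.121714] = 0.0268882
  p_IV = [0.215785] × [0.105691] = 0.0228065
Prior × likelihood for each component:
  P(Z=I)·p_I = 0.24 × 0.0478056 = 0.0114733
  P(Z=II)·p_II = 0.23 × 0.0486059 = 0.0111794
  P(Z=III)·p_III = 0.13 × 0.0268882 = 0.00349546
  P(Z=IV)·p_IV = 0.40 × 0.0228065 = 0.00912262
Marginal: 0.0114733 + 0.0111794 + 0.00349546 + 0.00912262 = 0.0352708
So the posterior for Mode III is 0.00349546 / 0.0352708 ≈ 0.099.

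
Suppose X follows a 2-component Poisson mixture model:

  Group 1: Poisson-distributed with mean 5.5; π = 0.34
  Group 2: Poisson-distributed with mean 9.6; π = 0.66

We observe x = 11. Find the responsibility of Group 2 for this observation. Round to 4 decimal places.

By Bayes' theorem, P(k | x) = π_k f_k(x) / Σ_j π_j f_j(x).
Evaluate each component's likelihood at the observed value:
  L_1 = e^(−5.5)·5.5^11/11! = 0.0142631
  L_2 = e^(−9.6)·9.6^11/11! = 0.108293
Weight by the priors:
  π_1·L_1 = 0.34 × 0.0142631 = 0.00484946
  π_2·L_2 = 0.66 × 0.108293 = 0.0714735
Denominator: 0.00484946 + 0.0714735 = 0.0763229
P(Group 2 | the observation) ≈ 0.9365

0.9365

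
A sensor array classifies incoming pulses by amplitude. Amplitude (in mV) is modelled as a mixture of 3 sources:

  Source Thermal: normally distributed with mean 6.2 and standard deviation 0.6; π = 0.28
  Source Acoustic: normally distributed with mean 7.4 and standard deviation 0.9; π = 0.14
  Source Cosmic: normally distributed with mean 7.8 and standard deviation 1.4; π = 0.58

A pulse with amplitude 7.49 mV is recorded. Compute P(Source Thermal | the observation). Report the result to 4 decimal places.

By Bayes' theorem, P(k | x) = w_k f_k(x) / Σ_j w_j f_j(x).
Evaluate each component's likelihood at the observed value:
  f_Thermal = 0.0659167
  f_Acoustic = 0.441058
  f_Cosmic = 0.278058
Weight by the priors:
  w_Thermal·f_Thermal = 0.28 × 0.0659167 = 0.0184567
  w_Acoustic·f_Acoustic = 0.14 × 0.441058 = 0.0617482
  w_Cosmic·f_Cosmic = 0.58 × 0.278058 = 0.161274
Marginal: 0.0184567 + 0.0617482 + 0.161274 = 0.241478
P(Source Thermal | data) = 0.0184567 / 0.241478 ≈ 0.0764

0.0764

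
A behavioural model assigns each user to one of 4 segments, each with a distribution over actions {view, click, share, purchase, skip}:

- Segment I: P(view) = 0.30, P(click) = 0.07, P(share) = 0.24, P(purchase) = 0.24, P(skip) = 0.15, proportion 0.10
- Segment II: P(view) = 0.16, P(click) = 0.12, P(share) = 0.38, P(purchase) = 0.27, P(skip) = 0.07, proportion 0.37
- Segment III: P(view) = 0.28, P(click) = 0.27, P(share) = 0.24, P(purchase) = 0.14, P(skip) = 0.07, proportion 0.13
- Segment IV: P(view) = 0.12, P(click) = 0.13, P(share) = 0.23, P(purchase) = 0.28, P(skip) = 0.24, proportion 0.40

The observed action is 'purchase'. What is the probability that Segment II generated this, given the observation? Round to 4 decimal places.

0.3932

Posterior ∝ prior × likelihood, so P(k | x) ∝ w_k f_k(x); normalise over all components.
Categorical probabilities:
  L_I = P(purchase | comp) = 0.24
  L_II = P(purchase | comp) = 0.27
  L_III = P(purchase | comp) = 0.14
  L_IV = P(purchase | comp) = 0.28
Prior × likelihood for each component:
  w_I·L_I = 0.10 × 0.24 = 0.024
  w_II·L_II = 0.37 × 0.27 = 0.0999
  w_III·L_III = 0.13 × 0.14 = 0.0182
  w_IV·L_IV = 0.40 × 0.28 = 0.112
Sum: 0.024 + 0.0999 + 0.0182 + 0.112 = 0.2541
So the posterior for Segment II is 0.0999 / 0.2541 ≈ 0.3932.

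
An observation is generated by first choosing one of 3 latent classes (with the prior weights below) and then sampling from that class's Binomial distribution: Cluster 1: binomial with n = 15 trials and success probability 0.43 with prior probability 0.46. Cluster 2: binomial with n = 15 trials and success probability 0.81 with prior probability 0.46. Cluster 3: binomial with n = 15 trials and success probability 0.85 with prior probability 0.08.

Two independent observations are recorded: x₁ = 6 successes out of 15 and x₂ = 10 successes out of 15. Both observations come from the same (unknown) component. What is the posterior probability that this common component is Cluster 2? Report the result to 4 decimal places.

The responsibility of component k is π_k f_k(x) divided by Σ_j π_j f_j(x).
Since both observations come from the same component, the likelihood for component k is f_k(x₁)·f_k(x₂).
  L_1 = [0.20095] × [0.0390494] = 0.00784698
  L_2 = [0.000456138] × [0.0904011] = 4.12354e-05
  L_3 = [7.2567e-05] × [0.0448953] = 3.25792e-06
Multiply by the mixture weights:
  π_1·L_1 = 0.46 × 0.00784698 = 0.00360961
  π_2·L_2 = 0.46 × 4.12354e-05 = 1.89683e-05
  π_3·L_3 = 0.08 × 3.25792e-06 = 2.60633e-07
Denominator: 0.00360961 + 1.89683e-05 + 2.60633e-07 = 0.00362884
P(Cluster 2 | x₁, x₂) ≈ 0.0052

0.0052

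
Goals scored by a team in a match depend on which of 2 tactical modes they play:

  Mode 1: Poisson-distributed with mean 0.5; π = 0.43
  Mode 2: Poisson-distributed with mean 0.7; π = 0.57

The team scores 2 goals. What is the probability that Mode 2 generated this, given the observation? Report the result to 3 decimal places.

0.680

By Bayes' theorem, P(k | x) = π_k f_k(x) / Σ_j π_j f_j(x).
Component likelihoods at x = 2 goals:
  p_1 = e^(−0.5)·0.5^2/2! = 0.0758163
  p_2 = e^(−0.7)·0.7^2/2! = 0.121663
Unnormalised posteriors:
  π_1·p_1 = 0.43 × 0.0758163 = 0.032601
  π_2·p_2 = 0.57 × 0.121663 = 0.0693481
Evidence: 0.032601 + 0.0693481 = 0.101949
So the posterior for Mode 2 is 0.0693481 / 0.101949 ≈ 0.680.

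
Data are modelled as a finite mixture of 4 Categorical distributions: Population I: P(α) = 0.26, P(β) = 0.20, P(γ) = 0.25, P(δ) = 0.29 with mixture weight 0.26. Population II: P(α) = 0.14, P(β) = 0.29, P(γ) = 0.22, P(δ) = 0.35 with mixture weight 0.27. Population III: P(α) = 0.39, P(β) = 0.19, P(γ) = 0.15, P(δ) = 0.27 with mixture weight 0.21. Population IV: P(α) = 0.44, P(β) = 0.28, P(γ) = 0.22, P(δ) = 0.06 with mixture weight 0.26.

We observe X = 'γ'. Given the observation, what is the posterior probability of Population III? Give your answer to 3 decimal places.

0.148

P(component k | x) = π_k·f_k(x) / marginal(x), where marginal(x) = Σ_j π_j·f_j(x).
Evaluate each component's likelihood at the observed value:
  p_I = 0.25
  p_II = 0.22
  p_III = 0.15
  p_IV = 0.22
Weight by the priors:
  π_I·p_I = 0.26 × 0.25 = 0.065
  π_II·p_II = 0.27 × 0.22 = 0.0594
  π_III·p_III = 0.21 × 0.15 = 0.0315
  π_IV·p_IV = 0.26 × 0.22 = 0.0572
Marginal: 0.065 + 0.0594 + 0.0315 + 0.0572 = 0.2131
Responsibility of Population III: 0.0315 / 0.2131 ≈ 0.148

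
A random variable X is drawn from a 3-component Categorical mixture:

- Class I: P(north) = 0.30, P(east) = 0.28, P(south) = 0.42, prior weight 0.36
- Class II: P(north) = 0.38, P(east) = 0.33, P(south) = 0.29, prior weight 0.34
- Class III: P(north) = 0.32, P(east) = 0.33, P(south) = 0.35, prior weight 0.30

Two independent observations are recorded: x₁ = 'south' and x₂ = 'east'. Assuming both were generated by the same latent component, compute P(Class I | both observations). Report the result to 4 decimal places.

The responsibility of component k is π_k f_k(x) divided by Σ_j π_j f_j(x).
Since both observations come from the same component, the likelihood for component k is f_k(x₁)·f_k(x₂).
  L_I = [P(south | comp) = 0.42] × [0.28] = 0.1176
  L_II = [P(south | comp) = 0.29] × [0.33] = 0.0957
  L_III = [P(south | comp) = 0.35] × [0.33] = 0.1155
Weight by the priors:
  π_I·L_I = 0.36 × 0.1176 = 0.042336
  π_II·L_II = 0.34 × 0.0957 = 0.032538
  π_III·L_III = 0.30 × 0.1155 = 0.03465
Marginal: 0.042336 + 0.032538 + 0.03465 = 0.109524
P(Class I | data) ≈ 0.3865

0.3865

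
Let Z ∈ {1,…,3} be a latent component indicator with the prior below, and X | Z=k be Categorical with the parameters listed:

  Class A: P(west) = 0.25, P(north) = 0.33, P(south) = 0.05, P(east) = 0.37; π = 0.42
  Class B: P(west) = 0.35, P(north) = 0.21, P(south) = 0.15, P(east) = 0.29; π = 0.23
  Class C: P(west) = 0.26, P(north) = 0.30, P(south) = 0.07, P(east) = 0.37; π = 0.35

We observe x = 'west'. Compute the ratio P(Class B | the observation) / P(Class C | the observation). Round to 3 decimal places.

0.885

Since P(k|x) ∝ π_k f_k(x), the posterior odds are π_i f_i(x) / (π_j f_j(x)).
Component likelihoods at x = 'west':
  p_A = P(west | comp) = 0.25
  p_B = P(west | comp) = 0.35
  p_C = P(west | comp) = 0.26
Posterior odds = (π_B·p_B) / (π_C·p_C) = (0.23·0.35) / (0.35·0.26) = 0.0805 / 0.091 ≈ 0.885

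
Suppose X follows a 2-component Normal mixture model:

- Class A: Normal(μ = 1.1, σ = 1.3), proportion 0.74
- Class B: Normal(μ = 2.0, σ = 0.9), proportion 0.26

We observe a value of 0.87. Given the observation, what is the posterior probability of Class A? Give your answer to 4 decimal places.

0.8101

The responsibility of component k is π_k f_k(x) divided by Σ_j π_j f_j(x).
Normal densities:
  f_A = 0.302113
  f_B = 0.201536
Prior × likelihood for each component:
  π_A·f_A = 0.74 × 0.302113 = 0.223564
  π_B·f_B = 0.26 × 0.201536 = 0.0523993
Denominator: 0.223564 + 0.0523993 = 0.275963
Responsibility of Class A: 0.223564 / 0.275963 ≈ 0.8101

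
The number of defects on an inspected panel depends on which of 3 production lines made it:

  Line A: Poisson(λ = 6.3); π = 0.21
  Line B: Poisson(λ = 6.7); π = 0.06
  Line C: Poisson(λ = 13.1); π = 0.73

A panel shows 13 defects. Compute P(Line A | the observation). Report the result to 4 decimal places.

The responsibility of component k is P(Z=k) f_k(x) divided by Σ_j P(Z=j) f_j(x).
Evaluate each component's likelihood at the observed value:
  p_A = e^(−6.3)·6.3^13/13! = 0.00726259
  p_B = e^(−6.7)·6.7^13/13! = 0.0108372
  p_C = e^(−13.1)·13.1^13/13! = 0.109898
Weight by the priors:
  P(Z=A)·p_A = 0.21 × 0.00726259 = 0.00152514
  P(Z=B)·p_B = 0.06 × 0.0108372 = 0.000650235
  P(Z=C)·p_C = 0.73 × 0.109898 = 0.0802254
Evidence: 0.00152514 + 0.000650235 + 0.0802254 = 0.0824007
P(Line A | 13 defects) = 0.00152514 / 0.0824007 ≈ 0.0185

0.0185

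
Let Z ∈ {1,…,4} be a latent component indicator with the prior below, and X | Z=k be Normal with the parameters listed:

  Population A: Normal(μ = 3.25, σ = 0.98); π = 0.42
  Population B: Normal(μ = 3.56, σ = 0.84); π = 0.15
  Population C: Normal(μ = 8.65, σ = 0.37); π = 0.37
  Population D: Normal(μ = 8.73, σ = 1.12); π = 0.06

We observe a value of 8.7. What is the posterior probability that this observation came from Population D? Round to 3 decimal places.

0.051

Apply Bayes' rule: the posterior for each component is proportional to its prior times its likelihood at x.
Evaluate each component's likelihood at the observed value:
  f_A = (1/(0.98·√(2π)))·exp(−(8.7−3.25)²/(2·0.98²)) = 0.407084·exp(-15.46361) = 7.83293e-08
  f_B = (1/(0.84·√(2π)))·exp(−(8.7−3.56)²/(2·0.84²)) = 0.474931·exp(-18.72137) = 3.51595e-09
  f_C = (1/(0.37·√(2π)))·exp(−(8.7−8.65)²/(2·0.37²)) = 1.078222·exp(-0.00913) = 1.06842
  f_D = (1/(1.12·√(2π)))·exp(−(8.7−8.73)²/(2·1.12²)) = 0.356198·exp(-0.00036) = 0.356071
Weight by the priors:
  w_A·f_A = 0.42 × 7.83293e-08 = 3.28983e-08
  w_B·f_B = 0.15 × 3.51595e-09 = 5.27392e-10
  w_C·f_C = 0.37 × 1.06842 = 0.395316
  w_D·f_D = 0.06 × 0.356071 = 0.0213642
Evidence: 3.28983e-08 + 5.27392e-10 + 0.395316 + 0.0213642 = 0.41668
P(Population D | x) = 0.0213642 / 0.41668 ≈ 0.051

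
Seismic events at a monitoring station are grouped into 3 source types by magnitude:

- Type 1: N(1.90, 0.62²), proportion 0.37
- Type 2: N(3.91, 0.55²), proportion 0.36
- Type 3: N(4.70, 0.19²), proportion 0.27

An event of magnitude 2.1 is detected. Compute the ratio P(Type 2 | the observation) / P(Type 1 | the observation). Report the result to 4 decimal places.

0.0051

Since P(k|x) ∝ π_k f_k(x), the posterior odds are π_i f_i(x) / (π_j f_j(x)).
Evaluate each component's likelihood at the observed value:
  L_1 = (1/(0.62·√(2π)))·exp(−(2.1−1.90)²/(2·0.62²)) = 0.643455·exp(-0.05203) = 0.610833
  L_2 = (1/(0.55·√(2π)))·exp(−(2.1−3.91)²/(2·0.55²)) = 0.725350·exp(-5.41504) = 0.00322719
  L_3 = (1/(0.19·√(2π)))·exp(−(2.1−4.70)²/(2·0.19²)) = 2.099696·exp(-93.62881) = 4.56753e-41
Posterior odds = (π_2·L_2) / (π_1·L_1) = (0.36·0.00322719) / (0.37·0.610833) = 0.00116179 / 0.226008 ≈ 0.0051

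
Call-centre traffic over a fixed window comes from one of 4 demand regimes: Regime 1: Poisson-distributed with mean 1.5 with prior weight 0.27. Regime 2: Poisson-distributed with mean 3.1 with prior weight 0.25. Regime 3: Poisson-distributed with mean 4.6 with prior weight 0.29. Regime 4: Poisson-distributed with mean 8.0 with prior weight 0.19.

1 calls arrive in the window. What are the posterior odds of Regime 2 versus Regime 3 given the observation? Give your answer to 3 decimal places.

Since P(k|x) ∝ π_k f_k(x), the posterior odds are π_i f_i(x) / (π_j f_j(x)).
Evaluate each component's likelihood at the observed value:
  f_1 = e^(−1.5)·1.5^1/1! = 0.334695
  f_2 = e^(−3.1)·3.1^1/1! = 0.139653
  f_3 = e^(−4.6)·4.6^1/1! = 0.0462384
  f_4 = e^(−8.0)·8.0^1/1! = 0.0026837
Odds = (0.25/0.29) × (0.139653/0.0462384) = 0.862069 × 3.02027 ≈ 2.604

2.604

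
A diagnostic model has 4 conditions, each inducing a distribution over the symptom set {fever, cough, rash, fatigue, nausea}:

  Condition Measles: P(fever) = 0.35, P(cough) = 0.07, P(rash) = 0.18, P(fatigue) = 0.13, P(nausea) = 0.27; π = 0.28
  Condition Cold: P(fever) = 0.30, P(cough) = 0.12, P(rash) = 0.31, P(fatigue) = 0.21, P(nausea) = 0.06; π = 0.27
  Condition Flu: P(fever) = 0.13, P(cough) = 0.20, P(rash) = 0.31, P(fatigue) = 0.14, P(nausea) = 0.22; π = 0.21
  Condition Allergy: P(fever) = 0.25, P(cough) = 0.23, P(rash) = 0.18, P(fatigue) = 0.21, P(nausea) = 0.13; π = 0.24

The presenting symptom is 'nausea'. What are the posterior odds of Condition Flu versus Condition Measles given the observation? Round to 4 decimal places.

0.6111

Only the two components matter; the odds are (π_i f_i(x)) / (π_j f_j(x)).
Categorical probabilities:
  L_Measles = 0.27
  L_Cold = 0.06
  L_Flu = 0.22
  L_Allergy = 0.13
Odds = (0.21/0.28) × (0.22/0.27) = 0.75 × 0.814815 ≈ 0.6111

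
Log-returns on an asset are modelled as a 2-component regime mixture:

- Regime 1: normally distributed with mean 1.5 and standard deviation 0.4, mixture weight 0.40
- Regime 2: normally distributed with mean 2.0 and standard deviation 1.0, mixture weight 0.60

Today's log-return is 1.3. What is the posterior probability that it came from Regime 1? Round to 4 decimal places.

P(component k | x) = π_k·f_k(x) / marginal(x), where marginal(x) = Σ_j π_j·f_j(x).
Normal densities:
  f_1 = (1/(0.4·√(2π)))·exp(−(1.3−1.5)²/(2·0.4²)) = 0.997356·exp(-0.12500) = 0.880163
  f_2 = (1/(1.0·√(2π)))·exp(−(1.3−2.0)²/(2·1.0²)) = 0.398942·exp(-0.24500) = 0.312254
Weight by the priors:
  π_1·f_1 = 0.40 × 0.880163 = 0.352065
  π_2·f_2 = 0.60 × 0.312254 = 0.187352
Normaliser: 0.352065 + 0.187352 = 0.539418
So the posterior for Regime 1 is 0.352065 / 0.539418 ≈ 0.6527.

0.6527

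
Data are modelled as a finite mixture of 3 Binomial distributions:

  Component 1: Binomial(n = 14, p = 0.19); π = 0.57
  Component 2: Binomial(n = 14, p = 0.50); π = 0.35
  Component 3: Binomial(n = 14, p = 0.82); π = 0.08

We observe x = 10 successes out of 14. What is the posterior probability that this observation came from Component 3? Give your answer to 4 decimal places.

Apply Bayes' rule: the posterior for each component is proportional to its prior times its likelihood at x.
Evaluate each component's likelihood at the observed value:
  L_1 = C(14,10)·0.19^10·0.81^4 = 1001·6.13107e-08·0.430467 = 2.64186e-05
  L_2 = C(14,10)·0.50^10·0.50^4 = 1001·0.000976562·0.0625 = 0.0610962
  L_3 = C(14,10)·0.82^10·0.18^4 = 1001·0.137448·0.00104976 = 0.144432
Prior × likelihood for each component:
  w_1·L_1 = 0.57 × 2.64186e-05 = 1.50586e-05
  w_2·L_2 = 0.35 × 0.0610962 = 0.0213837
  w_3·L_3 = 0.08 × 0.144432 = 0.0115545
Denominator: 1.50586e-05 + 0.0213837 + 0.0115545 = 0.0329533
P(Component 3 | x) ≈ 0.3506

0.3506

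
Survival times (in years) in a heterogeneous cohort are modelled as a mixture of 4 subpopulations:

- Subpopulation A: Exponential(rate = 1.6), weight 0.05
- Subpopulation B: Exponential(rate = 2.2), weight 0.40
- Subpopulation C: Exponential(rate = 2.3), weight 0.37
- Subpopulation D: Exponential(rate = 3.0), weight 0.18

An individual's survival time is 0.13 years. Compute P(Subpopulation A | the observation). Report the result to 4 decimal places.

0.0377

Apply Bayes' rule: the posterior for each component is proportional to its prior times its likelihood at x.
Exponential densities:
  f_A = 1.29953
  f_B = 1.65278
  f_C = 1.70559
  f_D = 2.03117
Weight by the priors:
  π_A·f_A = 0.05 × 1.29953 = 0.0649766
  π_B·f_B = 0.40 × 1.65278 = 0.661111
  π_C·f_C = 0.37 × 1.70559 = 0.631067
  π_D·f_D = 0.18 × 2.03117 = 0.365611
Normaliser: 0.0649766 + 0.661111 + 0.631067 + 0.365611 = 1.72277
P(Subpopulation A | x) ≈ 0.0377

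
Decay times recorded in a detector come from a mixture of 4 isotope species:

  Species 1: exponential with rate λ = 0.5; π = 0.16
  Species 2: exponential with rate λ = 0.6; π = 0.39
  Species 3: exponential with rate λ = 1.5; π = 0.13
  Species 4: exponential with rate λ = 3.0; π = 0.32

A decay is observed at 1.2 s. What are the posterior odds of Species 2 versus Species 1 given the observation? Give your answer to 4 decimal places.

2.5942

Only the two components matter; the odds are (P(Z=i) f_i(x)) / (P(Z=j) f_j(x)).
Evaluate each component's likelihood at the observed value:
  L_1 = 0.274406
  L_2 = 0.292051
  L_3 = 0.247948
  L_4 = 0.0819712
Posterior odds = (P(Z=2)·L_2) / (P(Z=1)·L_1) = (0.39·0.292051) / (0.16·0.274406) = 0.1139 / 0.0439049 ≈ 2.5942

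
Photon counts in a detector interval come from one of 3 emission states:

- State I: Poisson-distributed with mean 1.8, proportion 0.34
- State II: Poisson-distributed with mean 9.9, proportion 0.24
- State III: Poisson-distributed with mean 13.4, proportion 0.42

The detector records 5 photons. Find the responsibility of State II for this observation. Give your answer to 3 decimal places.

By Bayes' theorem, P(k | x) = π_k f_k(x) / Σ_j π_j f_j(x).
Evaluate each component's likelihood at the observed value:
  p_I = e^(−1.8)·1.8^5/5! = 0.0260286
  p_II = e^(−9.9)·9.9^5/5! = 0.039763
  p_III = e^(−13.4)·13.4^5/5! = 0.00545502
Multiply by the mixture weights:
  π_I·p_I = 0.34 × 0.0260286 = 0.00884973
  π_II·p_II = 0.24 × 0.039763 = 0.00954312
  π_III·p_III = 0.42 × 0.00545502 = 0.00229111
Sum: 0.00884973 + 0.00954312 + 0.00229111 = 0.020684
Responsibility of State II: 0.00954312 / 0.020684 ≈ 0.461

0.461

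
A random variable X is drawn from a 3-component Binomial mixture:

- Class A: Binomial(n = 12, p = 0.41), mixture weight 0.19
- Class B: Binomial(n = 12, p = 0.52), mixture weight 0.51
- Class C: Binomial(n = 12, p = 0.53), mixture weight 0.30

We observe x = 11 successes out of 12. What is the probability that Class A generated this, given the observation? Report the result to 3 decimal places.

0.019

The responsibility of component k is π_k f_k(x) divided by Σ_j π_j f_j(x).
Binomial probabilities:
  p_A = 0.000389633
  p_B = 0.00432971
  p_C = 0.00522774
Unnormalised posteriors:
  π_A·p_A = 0.19 × 0.000389633 = 7.40303e-05
  π_B·p_B = 0.51 × 0.00432971 = 0.00220815
  π_C·p_C = 0.30 × 0.00522774 = 0.00156832
Marginal: 7.40303e-05 + 0.00220815 + 0.00156832 = 0.00385051
P(Class A | data) ≈ 0.019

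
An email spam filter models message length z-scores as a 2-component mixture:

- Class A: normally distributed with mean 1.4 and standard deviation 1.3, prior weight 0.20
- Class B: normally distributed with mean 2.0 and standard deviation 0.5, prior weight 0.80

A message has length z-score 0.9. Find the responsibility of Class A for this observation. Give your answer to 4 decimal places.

0.5011

Apply Bayes' rule: the posterior for each component is proportional to its prior times its likelihood at x.
Component likelihoods at x = 0.9:
  f_A = (1/(1.3·√(2π)))·exp(−(0.9−1.4)²/(2·1.3²)) = 0.306879·exp(-0.07396) = 0.285
  f_B = (1/(0.5·√(2π)))·exp(−(0.9−2.0)²/(2·0.5²)) = 0.797885·exp(-2.42000) = 0.0709492
Multiply by the mixture weights:
  w_A·f_A = 0.20 × 0.285 = 0.0569999
  w_B·f_B = 0.80 × 0.0709492 = 0.0567593
Marginal: 0.0569999 + 0.0567593 = 0.113759
Responsibility of Class A: 0.0569999 / 0.113759 ≈ 0.5011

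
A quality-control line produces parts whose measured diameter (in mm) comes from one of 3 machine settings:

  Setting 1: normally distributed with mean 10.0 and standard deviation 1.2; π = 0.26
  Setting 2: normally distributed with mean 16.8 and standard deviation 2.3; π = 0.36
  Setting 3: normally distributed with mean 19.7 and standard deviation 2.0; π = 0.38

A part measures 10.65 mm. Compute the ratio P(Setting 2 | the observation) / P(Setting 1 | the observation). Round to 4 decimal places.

Posterior odds = (π_i f_i(x)) / (π_j f_j(x)); the normalising sum cancels.
Evaluate each component's likelihood at the observed value:
  L_1 = 0.287089
  L_2 = 0.00485982
  L_3 = 7.13928e-06
0.00174954 / 0.0746433 ≈ 0.0234

0.0234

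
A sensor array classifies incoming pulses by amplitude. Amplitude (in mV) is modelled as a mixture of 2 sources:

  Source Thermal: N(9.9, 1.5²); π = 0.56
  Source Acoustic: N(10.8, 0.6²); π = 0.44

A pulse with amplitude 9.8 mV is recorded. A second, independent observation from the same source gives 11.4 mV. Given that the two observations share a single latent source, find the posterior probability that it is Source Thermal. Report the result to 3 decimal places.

0.449

Posterior ∝ prior × likelihood, so P(k | x) ∝ π_k f_k(x); normalise over all components.
Since both observations come from the same component, the likelihood for component k is f_k(x₁)·f_k(x₂).
  p_Thermal = [0.265371] × [0.161314] = 0.042808
  p_Acoustic = [0.165795] × [0.403285] = 0.0668627
Weight by the priors:
  π_Thermal·p_Thermal = 0.56 × 0.042808 = 0.0239725
  π_Acoustic·p_Acoustic = 0.44 × 0.0668627 = 0.0294196
Sum: 0.0239725 + 0.0294196 = 0.0533921
So the posterior for Source Thermal is 0.0239725 / 0.0533921 ≈ 0.449.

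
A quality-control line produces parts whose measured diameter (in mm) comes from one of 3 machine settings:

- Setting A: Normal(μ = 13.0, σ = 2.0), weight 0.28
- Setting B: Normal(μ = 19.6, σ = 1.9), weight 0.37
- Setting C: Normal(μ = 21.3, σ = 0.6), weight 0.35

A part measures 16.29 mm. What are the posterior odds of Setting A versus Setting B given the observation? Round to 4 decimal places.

0.8474

Since P(k|x) ∝ π_k f_k(x), the posterior odds are π_i f_i(x) / (π_j f_j(x)).
Component likelihoods at x = 16.29 mm:
  f_A = 0.0515554
  f_B = 0.0460394
  f_C = 4.81626e-16
Posterior odds = (π_A·f_A) / (π_B·f_B) = (0.28·0.0515554) / (0.37·0.0460394) = 0.0144355 / 0.0170346 ≈ 0.8474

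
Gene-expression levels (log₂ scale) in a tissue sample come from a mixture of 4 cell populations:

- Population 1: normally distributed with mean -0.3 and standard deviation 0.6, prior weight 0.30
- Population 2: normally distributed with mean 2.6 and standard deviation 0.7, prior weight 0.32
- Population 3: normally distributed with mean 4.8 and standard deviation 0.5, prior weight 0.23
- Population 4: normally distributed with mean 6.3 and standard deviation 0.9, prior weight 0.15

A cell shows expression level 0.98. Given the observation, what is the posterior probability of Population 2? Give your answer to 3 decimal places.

Apply Bayes' rule: the posterior for each component is proportional to its prior times its likelihood at x.
Component likelihoods at x = 0.98:
  p_1 = 0.0683121
  p_2 = 0.0391552
  p_3 = 1.68711e-13
  p_4 = 1.14624e-08
Prior × likelihood for each component:
  π_1·p_1 = 0.30 × 0.0683121 = 0.0204936
  π_2·p_2 = 0.32 × 0.0391552 = 0.0125297
  π_3·p_3 = 0.23 × 1.68711e-13 = 3.88034e-14
  π_4·p_4 = 0.15 × 1.14624e-08 = 1.71936e-09
Marginal: 0.0204936 + 0.0125297 + 3.88034e-14 + 1.71936e-09 = 0.0330233
Responsibility of Population 2: 0.0125297 / 0.0330233 ≈ 0.379

0.379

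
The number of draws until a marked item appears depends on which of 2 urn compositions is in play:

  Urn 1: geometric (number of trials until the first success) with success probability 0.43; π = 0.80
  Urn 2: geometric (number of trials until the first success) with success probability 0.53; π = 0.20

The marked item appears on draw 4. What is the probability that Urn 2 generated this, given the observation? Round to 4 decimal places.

By Bayes' theorem, P(k | x) = w_k f_k(x) / Σ_j w_j f_j(x).
Evaluate each component's likelihood at the observed value:
  L_1 = 0.079633
  L_2 = 0.0550262
Multiply by the mixture weights:
  w_1·L_1 = 0.80 × 0.079633 = 0.0637064
  w_2·L_2 = 0.20 × 0.0550262 = 0.0110052
Evidence: 0.0637064 + 0.0110052 = 0.0747116
Responsibility of Urn 2: 0.0110052 / 0.0747116 ≈ 0.1473

0.1473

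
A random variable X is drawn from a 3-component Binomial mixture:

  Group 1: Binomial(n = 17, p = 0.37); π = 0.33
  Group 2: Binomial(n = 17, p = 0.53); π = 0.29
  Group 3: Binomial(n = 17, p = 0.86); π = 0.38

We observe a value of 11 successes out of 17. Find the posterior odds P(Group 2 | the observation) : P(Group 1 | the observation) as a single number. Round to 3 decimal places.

Since P(k|x) ∝ π_k f_k(x), the posterior odds are π_i f_i(x) / (π_j f_j(x)).
Component likelihoods at x = 11 successes out of 17:
  L_1 = C(17,11)·0.37^11·0.63^6 = 12376·1.77918e-05·0.0625235 = 0.0137671
  L_2 = C(17,11)·0.53^11·0.47^6 = 12376·0.000926904·0.0107792 = 0.123652
  L_3 = C(17,11)·0.86^11·0.14^6 = 12376·0.190319·7.52954e-06 = 0.017735
0.0358592 / 0.00454314 ≈ 7.893

7.893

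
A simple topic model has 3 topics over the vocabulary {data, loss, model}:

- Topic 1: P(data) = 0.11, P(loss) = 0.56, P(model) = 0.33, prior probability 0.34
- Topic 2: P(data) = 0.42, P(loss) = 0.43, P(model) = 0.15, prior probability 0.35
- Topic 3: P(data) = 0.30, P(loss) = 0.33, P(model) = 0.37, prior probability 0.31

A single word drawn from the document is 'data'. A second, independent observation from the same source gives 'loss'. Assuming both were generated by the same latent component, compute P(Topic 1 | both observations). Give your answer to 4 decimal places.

Posterior ∝ prior × likelihood, so P(k | x) ∝ P(Z=k) f_k(x); normalise over all components.
Since both observations come from the same component, the likelihood for component k is f_k(x₁)·f_k(x₂).
  L_1 = [P(data | comp) = 0.11] × [0.56] = 0.0616
  L_2 = [P(data | comp) = 0.42] × [0.43] = 0.1806
  L_3 = [P(data | comp) = 0.30] × [0.33] = 0.099
Weight by the priors:
  P(Z=1)·L_1 = 0.34 × 0.0616 = 0.020944
  P(Z=2)·L_2 = 0.35 × 0.1806 = 0.06321
  P(Z=3)·L_3 = 0.31 × 0.099 = 0.03069
Normaliser: 0.020944 + 0.06321 + 0.03069 = 0.114844
So the posterior for Topic 1 is 0.020944 / 0.114844 ≈ 0.1824.

0.1824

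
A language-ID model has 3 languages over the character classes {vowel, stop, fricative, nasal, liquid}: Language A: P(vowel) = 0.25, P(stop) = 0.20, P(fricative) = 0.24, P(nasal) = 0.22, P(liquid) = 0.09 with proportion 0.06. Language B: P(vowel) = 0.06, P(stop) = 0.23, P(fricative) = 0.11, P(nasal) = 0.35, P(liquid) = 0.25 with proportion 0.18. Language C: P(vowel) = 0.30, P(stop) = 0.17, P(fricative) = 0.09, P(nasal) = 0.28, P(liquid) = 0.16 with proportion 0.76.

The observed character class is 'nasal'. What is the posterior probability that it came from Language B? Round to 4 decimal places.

0.2180

The responsibility of component k is P(Z=k) f_k(x) divided by Σ_j P(Z=j) f_j(x).
Categorical probabilities:
  p_A = 0.22
  p_B = 0.35
  p_C = 0.28
Weight by the priors:
  P(Z=A)·p_A = 0.06 × 0.22 = 0.0132
  P(Z=B)·p_B = 0.18 × 0.35 = 0.063
  P(Z=C)·p_C = 0.76 × 0.28 = 0.2128
Evidence: 0.0132 + 0.063 + 0.2128 = 0.289
So the posterior for Language B is 0.063 / 0.289 ≈ 0.2180.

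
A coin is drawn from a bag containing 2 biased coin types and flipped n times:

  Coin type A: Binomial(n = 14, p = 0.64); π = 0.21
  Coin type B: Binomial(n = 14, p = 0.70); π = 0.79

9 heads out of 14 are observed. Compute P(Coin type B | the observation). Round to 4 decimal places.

By Bayes' theorem, P(k | x) = P(Z=k) f_k(x) / Σ_j P(Z=j) f_j(x).
Evaluate each component's likelihood at the observed value:
  p_A = C(14,9)·0.64^9·0.36^5 = 2002·0.0180144·0.00604662 = 0.21807
  p_B = C(14,9)·0.70^9·0.30^5 = 2002·0.0403536·0.00243 = 0.196315
Multiply by the mixture weights:
  P(Z=A)·p_A = 0.21 × 0.21807 = 0.0457947
  P(Z=B)·p_B = 0.79 × 0.196315 = 0.155089
Normaliser: 0.0457947 + 0.155089 = 0.200883
P(Coin type B | data) = 0.155089 / 0.200883 ≈ 0.7720

0.7720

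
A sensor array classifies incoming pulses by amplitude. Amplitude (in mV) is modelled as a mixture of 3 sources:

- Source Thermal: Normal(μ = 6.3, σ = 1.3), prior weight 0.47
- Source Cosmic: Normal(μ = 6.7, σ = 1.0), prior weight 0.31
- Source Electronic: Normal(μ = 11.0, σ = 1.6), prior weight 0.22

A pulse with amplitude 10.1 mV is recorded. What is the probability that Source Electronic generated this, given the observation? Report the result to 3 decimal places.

Posterior ∝ prior × likelihood, so P(k | x) ∝ P(Z=k) f_k(x); normalise over all components.
Evaluate each component's likelihood at the observed value:
  L_Thermal = 0.00428133
  L_Cosmic = 0.00123222
  L_Electronic = 0.212855
Prior × likelihood for each component:
  P(Z=Thermal)·L_Thermal = 0.47 × 0.00428133 = 0.00201222
  P(Z=Cosmic)·L_Cosmic = 0.31 × 0.00123222 = 0.000381988
  P(Z=Electronic)·L_Electronic = 0.22 × 0.212855 = 0.046828
Denominator: 0.00201222 + 0.000381988 + 0.046828 = 0.0492223
P(Source Electronic | the observation) = 0.046828 / 0.0492223 ≈ 0.951

0.951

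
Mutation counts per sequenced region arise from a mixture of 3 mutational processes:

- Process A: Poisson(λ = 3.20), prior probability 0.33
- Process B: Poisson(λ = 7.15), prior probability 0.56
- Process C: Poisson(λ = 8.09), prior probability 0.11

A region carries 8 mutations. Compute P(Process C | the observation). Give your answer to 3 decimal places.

0.164

Posterior ∝ prior × likelihood, so P(k | x) ∝ P(Z=k) f_k(x); normalise over all components.
Poisson probabilities:
  L_A = 0.0111157
  L_B = 0.13296
  L_C = 0.139516
Multiply by the mixture weights:
  P(Z=A)·L_A = 0.33 × 0.0111157 = 0.00366818
  P(Z=B)·L_B = 0.56 × 0.13296 = 0.0744578
  P(Z=C)·L_C = 0.11 × 0.139516 = 0.0153468
Denominator: 0.00366818 + 0.0744578 + 0.0153468 = 0.0934728
P(Process C | x) ≈ 0.164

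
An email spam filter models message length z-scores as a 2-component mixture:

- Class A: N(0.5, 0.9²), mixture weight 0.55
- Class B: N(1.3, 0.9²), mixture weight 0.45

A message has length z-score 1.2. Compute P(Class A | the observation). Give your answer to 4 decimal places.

0.4761

Apply Bayes' rule: the posterior for each component is proportional to its prior times its likelihood at x.
Component likelihoods at x = 1.2:
  L_A = 0.327572
  L_B = 0.440541
Prior × likelihood for each component:
  P(Z=A)·L_A = 0.55 × 0.327572 = 0.180165
  P(Z=B)·L_B = 0.45 × 0.440541 = 0.198244
Normaliser: 0.180165 + 0.198244 = 0.378408
P(Class A | data) = 0.180165 / 0.378408 ≈ 0.4761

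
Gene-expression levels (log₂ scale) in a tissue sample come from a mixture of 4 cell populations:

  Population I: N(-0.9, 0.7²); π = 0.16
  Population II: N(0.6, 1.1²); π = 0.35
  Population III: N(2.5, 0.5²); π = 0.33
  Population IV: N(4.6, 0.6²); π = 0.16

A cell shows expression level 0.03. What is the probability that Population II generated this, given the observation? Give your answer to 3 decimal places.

0.746

Apply Bayes' rule: the posterior for each component is proportional to its prior times its likelihood at x.
Normal densities:
  f_I = (1/(0.7·√(2π)))·exp(−(0.03−-0.9)²/(2·0.7²)) = 0.569918·exp(-0.88255) = 0.23579
  f_II = (1/(1.1·√(2π)))·exp(−(0.03−0.6)²/(2·1.1²)) = 0.362675·exp(-0.13426) = 0.317111
  f_III = (1/(0.5·√(2π)))·exp(−(0.03−2.5)²/(2·0.5²)) = 0.797885·exp(-12.20180) = 4.0065e-06
  f_IV = (1/(0.6·√(2π)))·exp(−(0.03−4.6)²/(2·0.6²)) = 0.664904·exp(-29.00681) = 1.67982e-13
Multiply by the mixture weights:
  P(Z=I)·f_I = 0.16 × 0.23579 = 0.0377264
  P(Z=II)·f_II = 0.35 × 0.317111 = 0.110989
  P(Z=III)·f_III = 0.33 × 4.0065e-06 = 1.32215e-06
  P(Z=IV)·f_IV = 0.16 × 1.67982e-13 = 2.68771e-14
Normaliser: 0.0377264 + 0.110989 + 1.32215e-06 + 2.68771e-14 = 0.148716
So the posterior for Population II is 0.110989 / 0.148716 ≈ 0.746.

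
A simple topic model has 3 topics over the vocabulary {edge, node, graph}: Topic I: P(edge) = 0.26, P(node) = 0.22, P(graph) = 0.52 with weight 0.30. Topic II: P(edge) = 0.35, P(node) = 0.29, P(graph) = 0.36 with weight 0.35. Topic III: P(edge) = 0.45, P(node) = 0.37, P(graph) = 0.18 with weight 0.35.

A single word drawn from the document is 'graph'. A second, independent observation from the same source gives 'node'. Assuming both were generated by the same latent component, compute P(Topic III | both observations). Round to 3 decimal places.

0.248

By Bayes' theorem, P(k | x) = P(Z=k) f_k(x) / Σ_j P(Z=j) f_j(x).
Since both observations come from the same component, the likelihood for component k is f_k(x₁)·f_k(x₂).
  p_I = [P(graph | comp) = 0.52] × [0.22] = 0.1144
  p_II = [P(graph | comp) = 0.36] × [0.29] = 0.1044
  p_III = [P(graph | comp) = 0.18] × [0.37] = 0.0666
Prior × likelihood for each component:
  P(Z=I)·p_I = 0.30 × 0.1144 = 0.03432
  P(Z=II)·p_II = 0.35 × 0.1044 = 0.03654
  P(Z=III)·p_III = 0.35 × 0.0666 = 0.02331
Marginal: 0.03432 + 0.03654 + 0.02331 = 0.09417
So the posterior for Topic III is 0.02331 / 0.09417 ≈ 0.248.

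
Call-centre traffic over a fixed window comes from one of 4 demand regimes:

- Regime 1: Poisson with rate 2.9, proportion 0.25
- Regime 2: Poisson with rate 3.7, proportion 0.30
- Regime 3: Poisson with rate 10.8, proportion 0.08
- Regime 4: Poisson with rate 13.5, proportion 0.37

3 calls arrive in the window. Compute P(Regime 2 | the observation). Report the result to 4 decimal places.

0.5258

The responsibility of component k is w_k f_k(x) divided by Σ_j w_j f_j(x).
Component likelihoods at x = 3 calls:
  p_1 = e^(−2.9)·2.9^3/3! = 0.22366
  p_2 = e^(−3.7)·3.7^3/3! = 0.20872
  p_3 = e^(−10.8)·10.8^3/3! = 0.00428292
  p_4 = e^(−13.5)·13.5^3/3! = 0.000562179
Prior × likelihood for each component:
  w_1·p_1 = 0.25 × 0.22366 = 0.0559151
  w_2·p_2 = 0.30 × 0.20872 = 0.062616
  w_3·p_3 = 0.08 × 0.00428292 = 0.000342633
  w_4·p_4 = 0.37 × 0.000562179 = 0.000208006
Denominator: 0.0559151 + 0.062616 + 0.000342633 + 0.000208006 = 0.119082
So the posterior for Regime 2 is 0.062616 / 0.119082 ≈ 0.5258.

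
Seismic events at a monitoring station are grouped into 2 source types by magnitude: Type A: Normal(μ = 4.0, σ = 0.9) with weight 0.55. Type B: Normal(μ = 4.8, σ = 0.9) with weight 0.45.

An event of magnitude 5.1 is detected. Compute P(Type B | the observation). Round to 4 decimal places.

0.6203

Posterior ∝ prior × likelihood, so P(k | x) ∝ P(Z=k) f_k(x); normalise over all components.
Normal densities:
  f_A = (1/(0.9·√(2π)))·exp(−(5.1−4.0)²/(2·0.9²)) = 0.443269·exp(-0.74691) = 0.210033
  f_B = (1/(0.9·√(2π)))·exp(−(5.1−4.8)²/(2·0.9²)) = 0.443269·exp(-0.05556) = 0.419315
Multiply by the mixture weights:
  P(Z=A)·f_A = 0.55 × 0.210033 = 0.115518
  P(Z=B)·f_B = 0.45 × 0.419315 = 0.188692
Marginal: 0.115518 + 0.188692 = 0.30421
P(Type B | the observation) = 0.188692 / 0.30421 ≈ 0.6203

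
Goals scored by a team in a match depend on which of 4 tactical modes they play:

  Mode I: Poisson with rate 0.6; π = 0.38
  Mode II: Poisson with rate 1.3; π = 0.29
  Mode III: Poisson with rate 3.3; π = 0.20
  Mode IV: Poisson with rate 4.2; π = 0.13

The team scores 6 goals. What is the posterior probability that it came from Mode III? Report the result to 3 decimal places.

P(component k | x) = π_k·f_k(x) / marginal(x), where marginal(x) = Σ_j π_j·f_j(x).
Evaluate each component's likelihood at the observed value:
  f_I = 3.5563e-05
  f_II = 0.00182703
  f_III = 0.0661575
  f_IV = 0.114321
Prior × likelihood for each component:
  π_I·f_I = 0.38 × 3.5563e-05 = 1.35139e-05
  π_II·f_II = 0.29 × 0.00182703 = 0.000529838
  π_III·f_III = 0.20 × 0.0661575 = 0.0132315
  π_IV·f_IV = 0.13 × 0.114321 = 0.0148617
Denominator: 1.35139e-05 + 0.000529838 + 0.0132315 + 0.0148617 = 0.0286366
So the posterior for Mode III is 0.0132315 / 0.0286366 ≈ 0.462.

0.462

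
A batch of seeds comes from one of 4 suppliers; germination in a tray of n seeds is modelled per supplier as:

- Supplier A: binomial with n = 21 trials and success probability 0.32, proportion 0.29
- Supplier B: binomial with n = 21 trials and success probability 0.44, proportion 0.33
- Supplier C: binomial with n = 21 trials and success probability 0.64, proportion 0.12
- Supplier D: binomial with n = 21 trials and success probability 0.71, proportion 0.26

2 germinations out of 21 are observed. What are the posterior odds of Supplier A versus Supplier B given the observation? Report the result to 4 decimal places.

18.5941

Only the two components matter; the odds are (P(Z=i) f_i(x)) / (P(Z=j) f_j(x)).
Component likelihoods at x = 2 germinations out of 21:
  L_A = C(21,2)·0.32^2·0.68^19 = 210·0.1024·0.000657157 = 0.0141315
  L_B = C(21,2)·0.44^2·0.56^19 = 210·0.1936·1.64275e-05 = 0.000667878
  L_C = C(21,2)·0.64^2·0.36^19 = 210·0.4096·3.71319e-09 = 3.19394e-07
  L_D = C(21,2)·0.71^2·0.29^19 = 210·0.5041·6.10326e-11 = 6.46097e-09
Odds = (0.29/0.33) × (0.0141315/0.000667878) = 0.878788 × 21.1588 ≈ 18.5941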